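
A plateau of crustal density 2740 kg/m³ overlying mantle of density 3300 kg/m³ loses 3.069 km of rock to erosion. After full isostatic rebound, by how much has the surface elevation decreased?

0.521 km

Rebound u = e ρ_c/ρ_m = 3.069 km × 2740/3300 = 2.548 km.
Net surface drop = e − u = 3.069 km − 2.548 km = e (ρ_m − ρ_c)/ρ_m = 0.521 km.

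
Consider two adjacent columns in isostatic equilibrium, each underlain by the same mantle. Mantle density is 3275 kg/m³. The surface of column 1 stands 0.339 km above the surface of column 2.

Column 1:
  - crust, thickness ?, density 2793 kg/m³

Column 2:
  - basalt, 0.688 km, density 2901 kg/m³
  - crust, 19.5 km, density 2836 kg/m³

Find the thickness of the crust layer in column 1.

Take the compensation level at the base of the deeper column (depth z_c below the surface of column 1) and equate Σ ρ_i t_i down to z_c; mantle fills any gap and the z_c terms cancel.
Column 1: x×2793 + (z_c − 0 − x)×3275
Column 2: 0.339×0 + 0.688×2901 + 19.5×2836 + (z_c − 0.339 − 20.188)×3275
The z_c×3275 term appears on both sides and cancels. Collect the known terms of each column as K = Σ(ρt)_known − 3275 × (depth of known layers): K_1 = 0 − 3275×0 = 0; K_2 = 57297.888 − 3275×(0.339 + 20.188) = −9928.037.
Balance: K_1 − x×(3275 − 2793) = K_2, so x = (K_1 − K_2)/(3275 − 2793) = 9928.04/482 = 20.6 km.

20.6 km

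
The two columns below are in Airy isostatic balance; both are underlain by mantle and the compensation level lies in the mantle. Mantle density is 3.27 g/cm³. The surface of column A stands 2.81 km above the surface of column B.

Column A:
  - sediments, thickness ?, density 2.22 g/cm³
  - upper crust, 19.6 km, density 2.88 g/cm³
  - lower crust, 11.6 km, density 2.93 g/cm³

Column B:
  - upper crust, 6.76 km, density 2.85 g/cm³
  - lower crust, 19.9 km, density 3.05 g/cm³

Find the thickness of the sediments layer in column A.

4.59 km

Take the compensation level at the base of the deeper column (depth z_c below the surface of column A) and equate Σ ρ_i t_i down to z_c; mantle fills any gap and the z_c terms cancel.
Column A: x×2.22 + 19.6×2.88 + 11.6×2.93 + (z_c − 31.2 − x)×3.27
Column B: 2.81×0 + 6.76×2.85 + 19.9×3.05 + (z_c − 2.81 − 26.66)×3.27
The z_c×3.27 term appears on both sides and cancels. Collect the known terms of each column as K = Σ(ρt)_known − 3.27 × (depth of known layers): K_A = 90.436 − 3.27×31.2 = −11.588; K_B = 79.961 − 3.27×(2.81 + 26.66) = −16.4059.
Balance: K_A − x×(3.27 − 2.22) = K_B, so x = (K_A − K_B)/(3.27 − 2.22) = 4.8179/1.05 = 4.59 km.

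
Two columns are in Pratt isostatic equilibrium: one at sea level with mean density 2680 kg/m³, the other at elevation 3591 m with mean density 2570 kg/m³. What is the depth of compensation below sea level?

83900 m

ρ_ref D = ρ (D + h) → D (ρ_ref − ρ) = ρ h.
D = ρ h/(ρ_ref − ρ) = 2570 × 3591 m/(2680 − 2570) = 83900 m.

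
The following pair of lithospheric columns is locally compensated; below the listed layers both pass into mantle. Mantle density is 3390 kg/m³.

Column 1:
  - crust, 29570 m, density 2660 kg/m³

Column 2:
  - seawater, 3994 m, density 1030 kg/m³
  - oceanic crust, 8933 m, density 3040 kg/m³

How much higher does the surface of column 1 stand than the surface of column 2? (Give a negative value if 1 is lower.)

2660 m

For any compensation level in the mantle, the mantle terms cancel and isostasy reduces to e = (Σt_1 − Σt_2) − (Σ(ρt)_1 − Σ(ρt)_2) / ρ_m.
Σt_1 = 29570 m; Σt_2 = 12927 m; Σ(ρt)_1 = 78656200; Σ(ρt)_2 = 31270140 (in m·kg/m³).
e = (29570 − 12927) − (78656200 − 31270140) / 3390 = 2660 m.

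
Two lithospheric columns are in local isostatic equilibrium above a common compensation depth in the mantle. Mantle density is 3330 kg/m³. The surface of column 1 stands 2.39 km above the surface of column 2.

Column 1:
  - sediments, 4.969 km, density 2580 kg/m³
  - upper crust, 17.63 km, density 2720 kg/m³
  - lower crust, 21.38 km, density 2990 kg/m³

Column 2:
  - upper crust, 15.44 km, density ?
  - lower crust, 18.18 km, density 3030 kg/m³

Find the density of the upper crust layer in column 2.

Take the compensation level at the base of the deeper column (depth z_c below the surface of column 1) and equate Σ ρ_i t_i down to z_c; mantle fills any gap and the z_c terms cancel.
Column 1: 4.969×2580 + 17.63×2720 + 21.38×2990 + (z_c − 43.979)×3330
Column 2: 2.39×0 + 15.44×ρ + 18.18×3030 + (z_c − 2.39 − 33.62)×3330
The z_c×3330 term appears on both sides and cancels. Collect the known terms of each column as K = Σ(ρt)_known − 3330 × (depth of known layers): K_1 = 124699.82 − 3330×43.979 = −21750.25; K_2 = 55085.4 − 3330×(2.39 + 33.62) = −64827.9.
Balance: K_1 = K_2 + 15.44×ρ, so ρ = (K_1 − K_2)/15.44 = 43077.7/15.44 = 2790 kg/m³.

2790 kg/m³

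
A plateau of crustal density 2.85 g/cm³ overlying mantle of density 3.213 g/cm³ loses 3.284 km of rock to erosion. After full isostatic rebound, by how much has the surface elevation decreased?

0.371 km

Rebound u = e ρ_c/ρ_m = 3.284 km × 2.85/3.213 = 2.913 km.
Net surface drop = e − u = 3.284 km − 2.913 km = e (ρ_m − ρ_c)/ρ_m = 0.371 km.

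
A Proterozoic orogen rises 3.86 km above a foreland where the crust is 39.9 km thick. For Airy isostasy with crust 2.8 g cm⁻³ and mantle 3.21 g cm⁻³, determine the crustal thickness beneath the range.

Root depth r = h ρ_c / (ρ_m − ρ_c) = 3.86 km × 2.8 / 0.41 = 26.36 km.
Total thickness = T + h + r = 39.9 km + 3.86 km + 26.36 km = 70.1 km.

70.1 km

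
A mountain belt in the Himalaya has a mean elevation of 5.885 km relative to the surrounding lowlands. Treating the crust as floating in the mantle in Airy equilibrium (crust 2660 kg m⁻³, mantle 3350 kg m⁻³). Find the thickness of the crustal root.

Equating mass per unit area of the two columns: the weight of the topography is balanced by the buoyancy of the root, ρ_c h = (ρ_m − ρ_c) r.
r = h · ρ_c / (ρ_m − ρ_c) = 5.885 km × 2660 / (3350 − 2660) = 22.7 km.

22.7 km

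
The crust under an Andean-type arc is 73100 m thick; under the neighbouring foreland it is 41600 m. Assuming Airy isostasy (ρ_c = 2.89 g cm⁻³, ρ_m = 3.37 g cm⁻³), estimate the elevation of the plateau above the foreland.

Excess crust Δ = 73100 m − 41600 m = 31500 m, split between elevation h and root r with h + r = Δ.
Airy balance ρ_c h = (ρ_m − ρ_c) r gives r = h ρ_c/(ρ_m − ρ_c), so h (1 + ρ_c/(ρ_m − ρ_c)) = Δ, i.e. h = Δ (ρ_m − ρ_c)/ρ_m.
h = 31500 m × 0.48/3.37 = 4490 m.

4490 m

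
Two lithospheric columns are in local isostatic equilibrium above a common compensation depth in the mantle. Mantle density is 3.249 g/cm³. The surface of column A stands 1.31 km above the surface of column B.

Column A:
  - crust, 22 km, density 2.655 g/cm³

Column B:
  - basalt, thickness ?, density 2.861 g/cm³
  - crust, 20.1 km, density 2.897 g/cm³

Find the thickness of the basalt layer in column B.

4.48 km

Take the compensation level at the base of the deeper column (depth z_c below the surface of column A) and equate Σ ρ_i t_i down to z_c; mantle fills any gap and the z_c terms cancel.
Column A: 22×2.655 + (z_c − 22)×3.249
Column B: 1.31×0 + x×2.861 + 20.1×2.897 + (z_c − 1.31 − 20.1 − x)×3.249
The z_c×3.249 term appears on both sides and cancels. Collect the known terms of each column as K = Σ(ρt)_known − 3.249 × (depth of known layers): K_A = 58.41 − 3.249×22 = −13.068; K_B = 58.2297 − 3.249×(1.31 + 20.1) = −11.33139.
Balance: K_A = K_B − x×(3.249 − 2.861), so x = (K_B − K_A)/(3.249 − 2.861) = 1.73661/0.388 = 4.48 km.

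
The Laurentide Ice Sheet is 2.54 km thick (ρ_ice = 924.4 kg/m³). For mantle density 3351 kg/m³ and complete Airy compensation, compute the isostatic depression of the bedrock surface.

By Archimedes' principle applied to the lithosphere: the ice load ρ_ice t is balanced by mantle displaced below, ρ_m s.
s = t ρ_ice / ρ_m = 2.54 km × 924.4/3351 = 0.701 km.

0.701 km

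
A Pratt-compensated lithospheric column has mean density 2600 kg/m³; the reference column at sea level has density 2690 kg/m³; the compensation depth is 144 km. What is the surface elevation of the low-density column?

4.98 km

ρ_ref D = ρ (D + h) → h = D (ρ_ref − ρ)/ρ.
h = 144 km × (2690 − 2600)/2600 = 4.98 km.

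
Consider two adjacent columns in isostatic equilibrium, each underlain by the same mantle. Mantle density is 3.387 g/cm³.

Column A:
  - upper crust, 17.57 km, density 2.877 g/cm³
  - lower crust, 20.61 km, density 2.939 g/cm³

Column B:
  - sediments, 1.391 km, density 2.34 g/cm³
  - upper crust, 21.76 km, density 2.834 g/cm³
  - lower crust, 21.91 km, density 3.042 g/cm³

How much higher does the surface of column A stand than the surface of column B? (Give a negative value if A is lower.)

For any compensation level in the mantle, the mantle terms cancel and isostasy reduces to e = (Σt_A − Σt_B) − (Σ(ρt)_A − Σ(ρt)_B) / ρ_m.
Σt_A = 38.18 km; Σt_B = 45.061 km; Σ(ρt)_A = 111.12168; Σ(ρt)_B = 131.573 (in km·g/cm³).
e = (38.18 − 45.061) − (111.12168 − 131.573) / 3.387 = −0.843 km.

−0.843 km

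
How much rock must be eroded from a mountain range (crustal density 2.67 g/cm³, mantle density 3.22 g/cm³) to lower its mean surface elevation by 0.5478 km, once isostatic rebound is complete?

3.21 km

Net drop Δ = e − u = e − e ρ_c/ρ_m = e (ρ_m − ρ_c)/ρ_m.
e = Δ ρ_m/(ρ_m − ρ_c) = 0.5478 km × 3.22/0.55 = 3.21 km.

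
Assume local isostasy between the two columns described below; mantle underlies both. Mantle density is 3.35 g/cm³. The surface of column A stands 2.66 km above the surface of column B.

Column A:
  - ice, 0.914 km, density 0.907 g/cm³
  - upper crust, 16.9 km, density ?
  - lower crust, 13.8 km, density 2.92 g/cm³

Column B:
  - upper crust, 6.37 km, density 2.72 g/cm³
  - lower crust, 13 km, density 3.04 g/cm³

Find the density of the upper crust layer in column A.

Take the compensation level at the base of the deeper column (depth z_c below the surface of column A) and equate Σ ρ_i t_i down to z_c; mantle fills any gap and the z_c terms cancel.
Column A: 0.914×0.907 + 16.9×ρ + 13.8×2.92 + (z_c − 31.614)×3.35
Column B: 2.66×0 + 6.37×2.72 + 13×3.04 + (z_c − 2.66 − 19.37)×3.35
The z_c×3.35 term appears on both sides and cancels. Collect the known terms of each column as K = Σ(ρt)_known − 3.35 × (depth of known layers): K_A = 41.124998 − 3.35×31.614 = −64.781902; K_B = 56.8464 − 3.35×(2.66 + 19.37) = −16.9541.
Balance: K_A + 16.9×ρ = K_B, so ρ = (K_B − K_A)/16.9 = 47.8278/16.9 = 2.83 g/cm³.

2.83 g/cm³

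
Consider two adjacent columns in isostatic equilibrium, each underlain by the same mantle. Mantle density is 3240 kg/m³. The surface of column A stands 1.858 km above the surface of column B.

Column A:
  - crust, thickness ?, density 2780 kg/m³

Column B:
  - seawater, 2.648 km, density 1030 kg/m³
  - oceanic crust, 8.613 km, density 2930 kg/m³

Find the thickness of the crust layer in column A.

31.6 km

Take the compensation level at the base of the deeper column (depth z_c below the surface of column A) and equate Σ ρ_i t_i down to z_c; mantle fills any gap and the z_c terms cancel.
Column A: x×2780 + (z_c − 0 − x)×3240
Column B: 1.858×0 + 2.648×1030 + 8.613×2930 + (z_c − 1.858 − 11.261)×3240
The z_c×3240 term appears on both sides and cancels. Collect the known terms of each column as K = Σ(ρt)_known − 3240 × (depth of known layers): K_A = 0 − 3240×0 = 0; K_B = 27963.53 − 3240×(1.858 + 11.261) = −14542.03.
Balance: K_A − x×(3240 − 2780) = K_B, so x = (K_A − K_B)/(3240 − 2780) = 14542/460 = 31.6 km.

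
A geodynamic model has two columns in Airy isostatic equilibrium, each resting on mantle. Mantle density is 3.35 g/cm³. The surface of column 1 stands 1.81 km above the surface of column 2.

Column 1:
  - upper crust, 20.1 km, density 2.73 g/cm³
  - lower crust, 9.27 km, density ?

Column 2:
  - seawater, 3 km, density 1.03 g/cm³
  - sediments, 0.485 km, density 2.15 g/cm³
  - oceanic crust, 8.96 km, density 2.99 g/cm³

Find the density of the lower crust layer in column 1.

2.88 g/cm³

Take the compensation level at the base of the deeper column (depth z_c below the surface of column 1) and equate Σ ρ_i t_i down to z_c; mantle fills any gap and the z_c terms cancel.
Column 1: 20.1×2.73 + 9.27×ρ + (z_c − 29.37)×3.35
Column 2: 1.81×0 + 3×1.03 + 0.485×2.15 + 8.96×2.99 + (z_c − 1.81 − 12.445)×3.35
The z_c×3.35 term appears on both sides and cancels. Collect the known terms of each column as K = Σ(ρt)_known − 3.35 × (depth of known layers): K_1 = 54.873 − 3.35×29.37 = −43.5165; K_2 = 30.92315 − 3.35×(1.81 + 12.445) = −16.8311.
Balance: K_1 + 9.27×ρ = K_2, so ρ = (K_2 − K_1)/9.27 = 26.6854/9.27 = 2.88 g/cm³.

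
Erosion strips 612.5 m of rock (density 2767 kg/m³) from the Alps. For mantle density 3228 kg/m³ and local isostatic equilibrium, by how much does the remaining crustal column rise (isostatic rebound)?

525 m

Unloading: uplift u = e ρ_c/ρ_m = 612.5 m × 2767/3228 = 525 m.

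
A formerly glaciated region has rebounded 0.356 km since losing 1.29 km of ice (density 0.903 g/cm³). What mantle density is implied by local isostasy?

3.27 g/cm³

ρ_m = ρ_ice t / u = 0.903 × 1.29 km/0.356 km = 3.27 g/cm³.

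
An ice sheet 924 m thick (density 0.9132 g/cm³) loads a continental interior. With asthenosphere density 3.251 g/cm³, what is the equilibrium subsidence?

Balancing pressure at the compensation depth: the ice load ρ_ice t is balanced by mantle displaced below, ρ_m s.
s = t ρ_ice / ρ_m = 924 m × 0.9132/3.251 = 260 m.

260 m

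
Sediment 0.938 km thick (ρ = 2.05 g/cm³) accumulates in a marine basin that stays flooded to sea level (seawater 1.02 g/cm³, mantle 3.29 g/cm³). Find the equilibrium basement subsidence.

Submarine loading: the sediment displaces seawater, and the subsidence is in turn flooded, so s (ρ_m − ρ_w) = t (ρ_sed − ρ_w).
s = 0.938 km × (2.05 − 1.02) / (3.29 − 1.02) = 0.426 km.

0.426 km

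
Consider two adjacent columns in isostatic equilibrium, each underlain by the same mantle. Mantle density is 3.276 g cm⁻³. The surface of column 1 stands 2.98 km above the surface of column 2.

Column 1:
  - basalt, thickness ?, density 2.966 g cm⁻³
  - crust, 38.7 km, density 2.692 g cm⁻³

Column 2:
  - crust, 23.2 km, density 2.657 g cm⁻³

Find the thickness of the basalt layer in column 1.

4.91 km

Take the compensation level at the base of the deeper column (depth z_c below the surface of column 1) and equate Σ ρ_i t_i down to z_c; mantle fills any gap and the z_c terms cancel.
Column 1: x×2.966 + 38.7×2.692 + (z_c − 38.7 − x)×3.276
Column 2: 2.98×0 + 23.2×2.657 + (z_c − 2.98 − 23.2)×3.276
The z_c×3.276 term appears on both sides and cancels. Collect the known terms of each column as K = Σ(ρt)_known − 3.276 × (depth of known layers): K_1 = 104.1804 − 3.276×38.7 = −22.6008; K_2 = 61.6424 − 3.276×(2.98 + 23.2) = −24.12328.
Balance: K_1 − x×(3.276 − 2.966) = K_2, so x = (K_1 − K_2)/(3.276 − 2.966) = 1.52248/0.31 = 4.91 km.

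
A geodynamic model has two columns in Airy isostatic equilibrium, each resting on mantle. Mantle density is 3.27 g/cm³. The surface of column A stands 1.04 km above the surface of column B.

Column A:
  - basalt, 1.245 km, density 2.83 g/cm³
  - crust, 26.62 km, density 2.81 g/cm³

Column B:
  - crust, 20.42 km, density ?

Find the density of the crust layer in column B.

Take the compensation level at the base of the deeper column (depth z_c below the surface of column A) and equate Σ ρ_i t_i down to z_c; mantle fills any gap and the z_c terms cancel.
Column A: 1.245×2.83 + 26.62×2.81 + (z_c − 27.865)×3.27
Column B: 1.04×0 + 20.42×ρ + (z_c − 1.04 − 20.42)×3.27
The z_c×3.27 term appears on both sides and cancels. Collect the known terms of each column as K = Σ(ρt)_known − 3.27 × (depth of known layers): K_A = 78.32555 − 3.27×27.865 = −12.793; K_B = 0 − 3.27×(1.04 + 20.42) = −70.1742.
Balance: K_A = K_B + 20.42×ρ, so ρ = (K_A − K_B)/20.42 = 57.3812/20.42 = 2.81 g/cm³.

2.81 g/cm³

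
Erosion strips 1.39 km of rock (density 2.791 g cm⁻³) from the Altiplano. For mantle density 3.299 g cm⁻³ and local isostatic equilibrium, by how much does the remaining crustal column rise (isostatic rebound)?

Unloading: uplift u = e ρ_c/ρ_m = 1.39 km × 2.791/3.299 = 1.18 km.

1.18 km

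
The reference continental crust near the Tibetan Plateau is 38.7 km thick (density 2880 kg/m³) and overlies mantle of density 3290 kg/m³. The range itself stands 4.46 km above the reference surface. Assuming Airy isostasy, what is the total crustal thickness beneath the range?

74.5 km

Root depth r = h ρ_c / (ρ_m − ρ_c) = 4.46 km × 2880 / 410 = 31.33 km.
Total thickness = T + h + r = 38.7 km + 4.46 km + 31.33 km = 74.5 km.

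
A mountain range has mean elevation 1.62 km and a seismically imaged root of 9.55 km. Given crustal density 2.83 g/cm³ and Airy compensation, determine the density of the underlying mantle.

3.31 g/cm³

Airy balance: ρ_c h = (ρ_m − ρ_c) r → ρ_m = ρ_c (1 + h/r).
ρ_m = 2.83 × (1 + 1.62 km/9.55 km) = 3.31 g/cm³.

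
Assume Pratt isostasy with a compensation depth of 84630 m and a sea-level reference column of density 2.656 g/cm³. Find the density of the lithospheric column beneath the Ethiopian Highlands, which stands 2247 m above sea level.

Pratt balance: ρ_ref D = ρ (D + h).
ρ = ρ_ref D/(D + h) = 2.656 × 84630 m/(84630 m + 2247 m) = 2.59 g/cm³.

2.59 g/cm³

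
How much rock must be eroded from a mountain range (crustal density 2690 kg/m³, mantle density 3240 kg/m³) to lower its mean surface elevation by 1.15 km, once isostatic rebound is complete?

Net drop Δ = e − u = e − e ρ_c/ρ_m = e (ρ_m − ρ_c)/ρ_m.
e = Δ ρ_m/(ρ_m − ρ_c) = 1.15 km × 3240/550 = 6.77 km.

6.77 km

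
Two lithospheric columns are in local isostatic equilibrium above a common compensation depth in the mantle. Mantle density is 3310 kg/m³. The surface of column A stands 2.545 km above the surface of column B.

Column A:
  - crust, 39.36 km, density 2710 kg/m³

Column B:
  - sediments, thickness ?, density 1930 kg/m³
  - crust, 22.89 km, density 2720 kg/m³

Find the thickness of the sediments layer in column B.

Take the compensation level at the base of the deeper column (depth z_c below the surface of column A) and equate Σ ρ_i t_i down to z_c; mantle fills any gap and the z_c terms cancel.
Column A: 39.36×2710 + (z_c − 39.36)×3310
Column B: 2.545×0 + x×1930 + 22.89×2720 + (z_c − 2.545 − 22.89 − x)×3310
The z_c×3310 term appears on both sides and cancels. Collect the known terms of each column as K = Σ(ρt)_known − 3310 × (depth of known layers): K_A = 106665.6 − 3310×39.36 = −23616; K_B = 62260.8 − 3310×(2.545 + 22.89) = −21929.05.
Balance: K_A = K_B − x×(3310 − 1930), so x = (K_B − K_A)/(3310 − 1930) = 1686.95/1380 = 1.22 km.

1.22 km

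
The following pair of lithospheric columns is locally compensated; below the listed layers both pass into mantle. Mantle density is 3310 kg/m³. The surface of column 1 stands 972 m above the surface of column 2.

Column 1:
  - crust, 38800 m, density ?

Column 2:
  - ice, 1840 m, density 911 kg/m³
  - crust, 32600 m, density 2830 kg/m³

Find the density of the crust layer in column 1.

2710 kg/m³

Take the compensation level at the base of the deeper column (depth z_c below the surface of column 1) and equate Σ ρ_i t_i down to z_c; mantle fills any gap and the z_c terms cancel.
Column 1: 38800×ρ + (z_c − 38800)×3310
Column 2: 972×0 + 1840×911 + 32600×2830 + (z_c − 972 − 34440)×3310
The z_c×3310 term appears on both sides and cancels. Collect the known terms of each column as K = Σ(ρt)_known − 3310 × (depth of known layers): K_1 = 0 − 3310×38800 = −128428000; K_2 = 93934240 − 3310×(972 + 34440) = −23279480.
Balance: K_1 + 38800×ρ = K_2, so ρ = (K_2 − K_1)/38800 = 105149000/38800 = 2710 kg/m³.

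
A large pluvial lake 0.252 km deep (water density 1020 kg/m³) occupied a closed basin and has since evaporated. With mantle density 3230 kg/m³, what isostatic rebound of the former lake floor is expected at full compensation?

0.0796 km

u = d ρ_w/ρ_m = 0.252 km × 1020/3230 = 0.0796 km.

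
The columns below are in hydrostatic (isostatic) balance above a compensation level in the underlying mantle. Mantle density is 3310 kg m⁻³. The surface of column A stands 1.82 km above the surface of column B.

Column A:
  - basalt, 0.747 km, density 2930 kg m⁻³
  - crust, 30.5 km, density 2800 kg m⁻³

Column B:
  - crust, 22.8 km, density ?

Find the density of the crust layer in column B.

Take the compensation level at the base of the deeper column (depth z_c below the surface of column A) and equate Σ ρ_i t_i down to z_c; mantle fills any gap and the z_c terms cancel.
Column A: 0.747×2930 + 30.5×2800 + (z_c − 31.247)×3310
Column B: 1.82×0 + 22.8×ρ + (z_c − 1.82 − 22.8)×3310
The z_c×3310 term appears on both sides and cancels. Collect the known terms of each column as K = Σ(ρt)_known − 3310 × (depth of known layers): K_A = 87588.71 − 3310×31.247 = −15838.86; K_B = 0 − 3310×(1.82 + 22.8) = −81492.2.
Balance: K_A = K_B + 22.8×ρ, so ρ = (K_A − K_B)/22.8 = 65653.3/22.8 = 2880 kg m⁻³.

2880 kg m⁻³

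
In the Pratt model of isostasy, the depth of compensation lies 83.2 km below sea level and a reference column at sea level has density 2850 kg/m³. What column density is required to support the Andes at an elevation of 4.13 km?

2720 kg/m³

Pratt balance: ρ_ref D = ρ (D + h).
ρ = ρ_ref D/(D + h) = 2850 × 83.2 km/(83.2 km + 4.13 km) = 2720 kg/m³.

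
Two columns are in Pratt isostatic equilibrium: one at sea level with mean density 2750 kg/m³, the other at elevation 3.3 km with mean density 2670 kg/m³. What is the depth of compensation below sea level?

110 km

ρ_ref D = ρ (D + h) → D (ρ_ref − ρ) = ρ h.
D = ρ h/(ρ_ref − ρ) = 2670 × 3.3 km/(2750 − 2670) = 110 km.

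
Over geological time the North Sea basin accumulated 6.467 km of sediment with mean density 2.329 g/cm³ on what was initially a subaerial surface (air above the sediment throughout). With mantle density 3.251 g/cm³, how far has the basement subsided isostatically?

4.63 km

Subaerial load: s = t ρ_sed / ρ_m = 6.467 km × 2.329/3.251 = 4.63 km.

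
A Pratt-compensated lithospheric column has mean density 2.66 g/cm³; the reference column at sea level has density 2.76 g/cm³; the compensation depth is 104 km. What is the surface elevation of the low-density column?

ρ_ref D = ρ (D + h) → h = D (ρ_ref − ρ)/ρ.
h = 104 km × (2.76 − 2.66)/2.66 = 3.91 km.

3.91 km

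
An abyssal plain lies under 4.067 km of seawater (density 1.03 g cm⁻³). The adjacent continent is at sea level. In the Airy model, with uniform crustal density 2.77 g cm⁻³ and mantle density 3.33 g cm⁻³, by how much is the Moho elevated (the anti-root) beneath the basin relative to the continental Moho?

12.6 km

By Archimedes' principle applied to the lithosphere: replacing crust with seawater at the top is compensated by replacing crust with mantle at the base: d (ρ_c − ρ_w) = a (ρ_m − ρ_c).
a = d (ρ_c − ρ_w)/(ρ_m − ρ_c) = 4.067 km × 1.74/0.56 = 12.6 km.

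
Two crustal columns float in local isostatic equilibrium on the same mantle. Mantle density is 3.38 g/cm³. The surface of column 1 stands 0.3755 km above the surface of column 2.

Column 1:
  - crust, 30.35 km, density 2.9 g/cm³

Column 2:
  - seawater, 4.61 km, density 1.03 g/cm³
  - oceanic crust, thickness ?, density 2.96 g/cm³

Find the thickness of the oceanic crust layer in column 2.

Take the compensation level at the base of the deeper column (depth z_c below the surface of column 1) and equate Σ ρ_i t_i down to z_c; mantle fills any gap and the z_c terms cancel.
Column 1: 30.35×2.9 + (z_c − 30.35)×3.38
Column 2: 0.3755×0 + 4.61×1.03 + x×2.96 + (z_c − 0.3755 − 4.61 − x)×3.38
The z_c×3.38 term appears on both sides and cancels. Collect the known terms of each column as K = Σ(ρt)_known − 3.38 × (depth of known layers): K_1 = 88.015 − 3.38×30.35 = −14.568; K_2 = 4.7483 − 3.38×(0.3755 + 4.61) = −12.10269.
Balance: K_1 = K_2 − x×(3.38 − 2.96), so x = (K_2 − K_1)/(3.38 − 2.96) = 2.46531/0.42 = 5.87 km.

5.87 km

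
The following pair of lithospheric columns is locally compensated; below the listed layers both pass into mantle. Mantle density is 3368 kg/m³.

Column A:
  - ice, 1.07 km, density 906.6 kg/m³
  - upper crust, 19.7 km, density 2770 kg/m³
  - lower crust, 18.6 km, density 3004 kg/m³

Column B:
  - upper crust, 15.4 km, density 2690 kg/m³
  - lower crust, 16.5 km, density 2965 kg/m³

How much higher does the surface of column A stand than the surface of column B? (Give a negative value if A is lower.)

1.22 km

For any compensation level in the mantle, the mantle terms cancel and isostasy reduces to e = (Σt_A − Σt_B) − (Σ(ρt)_A − Σ(ρt)_B) / ρ_m.
Σt_A = 39.37 km; Σt_B = 31.9 km; Σ(ρt)_A = 111413.462; Σ(ρt)_B = 90348.5 (in km·kg/m³).
e = (39.37 − 31.9) − (111413.462 − 90348.5) / 3368 = 1.22 km.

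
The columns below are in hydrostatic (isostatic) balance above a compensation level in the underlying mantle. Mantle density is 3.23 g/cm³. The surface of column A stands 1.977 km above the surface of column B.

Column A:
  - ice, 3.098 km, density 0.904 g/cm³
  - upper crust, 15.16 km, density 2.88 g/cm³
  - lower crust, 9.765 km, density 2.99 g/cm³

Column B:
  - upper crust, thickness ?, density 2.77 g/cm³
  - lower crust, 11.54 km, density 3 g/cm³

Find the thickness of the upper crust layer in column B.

Take the compensation level at the base of the deeper column (depth z_c below the surface of column A) and equate Σ ρ_i t_i down to z_c; mantle fills any gap and the z_c terms cancel.
Column A: 3.098×0.904 + 15.16×2.88 + 9.765×2.99 + (z_c − 28.023)×3.23
Column B: 1.977×0 + x×2.77 + 11.54×3 + (z_c − 1.977 − 11.54 − x)×3.23
The z_c×3.23 term appears on both sides and cancels. Collect the known terms of each column as K = Σ(ρt)_known − 3.23 × (depth of known layers): K_A = 75.658742 − 3.23×28.023 = −14.855548; K_B = 34.62 − 3.23×(1.977 + 11.54) = −9.03991.
Balance: K_A = K_B − x×(3.23 − 2.77), so x = (K_B − K_A)/(3.23 − 2.77) = 5.81564/0.46 = 12.6 km.

12.6 km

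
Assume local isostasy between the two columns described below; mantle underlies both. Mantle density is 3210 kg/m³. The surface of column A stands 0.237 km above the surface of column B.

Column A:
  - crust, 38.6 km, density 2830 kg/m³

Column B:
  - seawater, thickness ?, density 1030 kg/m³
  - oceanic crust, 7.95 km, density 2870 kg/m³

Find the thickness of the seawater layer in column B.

Take the compensation level at the base of the deeper column (depth z_c below the surface of column A) and equate Σ ρ_i t_i down to z_c; mantle fills any gap and the z_c terms cancel.
Column A: 38.6×2830 + (z_c − 38.6)×3210
Column B: 0.237×0 + x×1030 + 7.95×2870 + (z_c − 0.237 − 7.95 − x)×3210
The z_c×3210 term appears on both sides and cancels. Collect the known terms of each column as K = Σ(ρt)_known − 3210 × (depth of known layers): K_A = 109238 − 3210×38.6 = −14668; K_B = 22816.5 − 3210×(0.237 + 7.95) = −3463.77.
Balance: K_A = K_B − x×(3210 − 1030), so x = (K_B − K_A)/(3210 − 1030) = 11204.2/2180 = 5.14 km.

5.14 km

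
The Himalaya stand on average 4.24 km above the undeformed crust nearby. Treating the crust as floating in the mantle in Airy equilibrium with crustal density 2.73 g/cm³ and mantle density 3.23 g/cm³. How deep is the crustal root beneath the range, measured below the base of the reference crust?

23.2 km

Isostatic balance requires: the weight of the topography is balanced by the buoyancy of the root, ρ_c h = (ρ_m − ρ_c) r.
r = h · ρ_c / (ρ_m − ρ_c) = 4.24 km × 2.73 / (3.23 − 2.73) = 23.2 km.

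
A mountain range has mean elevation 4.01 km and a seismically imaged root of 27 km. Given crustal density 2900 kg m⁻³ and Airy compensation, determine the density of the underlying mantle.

3330 kg m⁻³

Airy balance: ρ_c h = (ρ_m − ρ_c) r → ρ_m = ρ_c (1 + h/r).
ρ_m = 2900 × (1 + 4.01 km/27 km) = 3330 kg m⁻³.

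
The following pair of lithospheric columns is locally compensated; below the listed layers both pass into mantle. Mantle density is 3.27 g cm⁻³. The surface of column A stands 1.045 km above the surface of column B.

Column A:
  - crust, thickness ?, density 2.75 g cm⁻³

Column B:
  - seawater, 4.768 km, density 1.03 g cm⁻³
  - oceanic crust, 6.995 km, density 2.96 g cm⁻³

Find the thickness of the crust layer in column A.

Take the compensation level at the base of the deeper column (depth z_c below the surface of column A) and equate Σ ρ_i t_i down to z_c; mantle fills any gap and the z_c terms cancel.
Column A: x×2.75 + (z_c − 0 − x)×3.27
Column B: 1.045×0 + 4.768×1.03 + 6.995×2.96 + (z_c − 1.045 − 11.763)×3.27
The z_c×3.27 term appears on both sides and cancels. Collect the known terms of each column as K = Σ(ρt)_known − 3.27 × (depth of known layers): K_A = 0 − 3.27×0 = 0; K_B = 25.61624 − 3.27×(1.045 + 11.763) = −16.26592.
Balance: K_A − x×(3.27 − 2.75) = K_B, so x = (K_A − K_B)/(3.27 − 2.75) = 16.2659/0.52 = 31.3 km.

31.3 km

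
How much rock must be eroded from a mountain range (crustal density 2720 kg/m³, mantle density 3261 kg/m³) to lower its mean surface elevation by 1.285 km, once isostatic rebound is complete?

Net drop Δ = e − u = e − e ρ_c/ρ_m = e (ρ_m − ρ_c)/ρ_m.
e = Δ ρ_m/(ρ_m − ρ_c) = 1.285 km × 3261/541 = 7.75 km.

7.75 km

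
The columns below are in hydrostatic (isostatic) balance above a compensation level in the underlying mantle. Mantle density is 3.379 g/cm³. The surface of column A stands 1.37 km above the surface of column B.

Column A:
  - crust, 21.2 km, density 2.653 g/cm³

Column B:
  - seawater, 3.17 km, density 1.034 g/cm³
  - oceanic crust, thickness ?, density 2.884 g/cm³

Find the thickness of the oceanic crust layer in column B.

6.72 km

Take the compensation level at the base of the deeper column (depth z_c below the surface of column A) and equate Σ ρ_i t_i down to z_c; mantle fills any gap and the z_c terms cancel.
Column A: 21.2×2.653 + (z_c − 21.2)×3.379
Column B: 1.37×0 + 3.17×1.034 + x×2.884 + (z_c − 1.37 − 3.17 − x)×3.379
The z_c×3.379 term appears on both sides and cancels. Collect the known terms of each column as K = Σ(ρt)_known − 3.379 × (depth of known layers): K_A = 56.2436 − 3.379×21.2 = −15.3912; K_B = 3.27778 − 3.379×(1.37 + 3.17) = −12.06288.
Balance: K_A = K_B − x×(3.379 − 2.884), so x = (K_B − K_A)/(3.379 − 2.884) = 3.32832/0.495 = 6.72 km.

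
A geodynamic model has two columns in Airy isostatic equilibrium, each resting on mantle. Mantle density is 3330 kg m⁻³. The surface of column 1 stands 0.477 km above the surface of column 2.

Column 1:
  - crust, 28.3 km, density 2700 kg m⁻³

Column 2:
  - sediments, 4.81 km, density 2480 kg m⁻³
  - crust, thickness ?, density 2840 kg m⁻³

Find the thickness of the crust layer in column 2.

24.8 km

Take the compensation level at the base of the deeper column (depth z_c below the surface of column 1) and equate Σ ρ_i t_i down to z_c; mantle fills any gap and the z_c terms cancel.
Column 1: 28.3×2700 + (z_c − 28.3)×3330
Column 2: 0.477×0 + 4.81×2480 + x×2840 + (z_c − 0.477 − 4.81 − x)×3330
The z_c×3330 term appears on both sides and cancels. Collect the known terms of each column as K = Σ(ρt)_known − 3330 × (depth of known layers): K_1 = 76410 − 3330×28.3 = −17829; K_2 = 11928.8 − 3330×(0.477 + 4.81) = −5676.91.
Balance: K_1 = K_2 − x×(3330 − 2840), so x = (K_2 − K_1)/(3330 − 2840) = 12152.1/490 = 24.8 km.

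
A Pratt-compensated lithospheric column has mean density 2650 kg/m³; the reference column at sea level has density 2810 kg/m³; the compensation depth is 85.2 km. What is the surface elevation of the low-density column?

5.14 km

ρ_ref D = ρ (D + h) → h = D (ρ_ref − ρ)/ρ.
h = 85.2 km × (2810 − 2650)/2650 = 5.14 km.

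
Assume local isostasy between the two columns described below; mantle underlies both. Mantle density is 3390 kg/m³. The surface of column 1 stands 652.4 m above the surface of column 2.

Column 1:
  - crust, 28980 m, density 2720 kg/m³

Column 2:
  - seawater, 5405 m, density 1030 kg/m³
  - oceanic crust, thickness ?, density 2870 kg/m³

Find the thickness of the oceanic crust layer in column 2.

Take the compensation level at the base of the deeper column (depth z_c below the surface of column 1) and equate Σ ρ_i t_i down to z_c; mantle fills any gap and the z_c terms cancel.
Column 1: 28980×2720 + (z_c − 28980)×3390
Column 2: 652.4×0 + 5405×1030 + x×2870 + (z_c − 652.4 − 5405 − x)×3390
The z_c×3390 term appears on both sides and cancels. Collect the known terms of each column as K = Σ(ρt)_known − 3390 × (depth of known layers): K_1 = 78825600 − 3390×28980 = −19416600; K_2 = 5567150 − 3390×(652.4 + 5405) = −14967436.
Balance: K_1 = K_2 − x×(3390 − 2870), so x = (K_2 − K_1)/(3390 − 2870) = 4449160/520 = 8560 m.

8560 m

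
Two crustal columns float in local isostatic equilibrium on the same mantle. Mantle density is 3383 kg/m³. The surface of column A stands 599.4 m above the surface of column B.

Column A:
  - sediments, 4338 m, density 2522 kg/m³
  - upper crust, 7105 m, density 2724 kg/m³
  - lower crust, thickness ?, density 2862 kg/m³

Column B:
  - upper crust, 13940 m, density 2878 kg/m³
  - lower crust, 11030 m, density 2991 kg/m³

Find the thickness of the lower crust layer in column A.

9550 m

Take the compensation level at the base of the deeper column (depth z_c below the surface of column A) and equate Σ ρ_i t_i down to z_c; mantle fills any gap and the z_c terms cancel.
Column A: 4338×2522 + 7105×2724 + x×2862 + (z_c − 11443 − x)×3383
Column B: 599.4×0 + 13940×2878 + 11030×2991 + (z_c − 599.4 − 24970)×3383
The z_c×3383 term appears on both sides and cancels. Collect the known terms of each column as K = Σ(ρt)_known − 3383 × (depth of known layers): K_A = 30294456 − 3383×11443 = −8417213; K_B = 73110050 − 3383×(599.4 + 24970) = −13391230.2.
Balance: K_A − x×(3383 − 2862) = K_B, so x = (K_A − K_B)/(3383 − 2862) = 4974020/521 = 9550 m.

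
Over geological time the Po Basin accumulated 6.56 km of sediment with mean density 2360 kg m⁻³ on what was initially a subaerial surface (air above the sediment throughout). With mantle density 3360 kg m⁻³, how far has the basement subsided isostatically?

Subaerial load: s = t ρ_sed / ρ_m = 6.56 km × 2360/3360 = 4.61 km.

4.61 km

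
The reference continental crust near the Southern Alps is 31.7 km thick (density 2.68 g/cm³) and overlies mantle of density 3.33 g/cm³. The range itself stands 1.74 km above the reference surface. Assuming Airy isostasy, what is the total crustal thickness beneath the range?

Root depth r = h ρ_c / (ρ_m − ρ_c) = 1.74 km × 2.68 / 0.65 = 7.174 km.
Total thickness = T + h + r = 31.7 km + 1.74 km + 7.174 km = 40.6 km.

40.6 km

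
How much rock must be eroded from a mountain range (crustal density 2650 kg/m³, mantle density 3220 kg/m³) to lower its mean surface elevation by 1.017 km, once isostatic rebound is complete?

Net drop Δ = e − u = e − e ρ_c/ρ_m = e (ρ_m − ρ_c)/ρ_m.
e = Δ ρ_m/(ρ_m − ρ_c) = 1.017 km × 3220/570 = 5.75 km.

5.75 km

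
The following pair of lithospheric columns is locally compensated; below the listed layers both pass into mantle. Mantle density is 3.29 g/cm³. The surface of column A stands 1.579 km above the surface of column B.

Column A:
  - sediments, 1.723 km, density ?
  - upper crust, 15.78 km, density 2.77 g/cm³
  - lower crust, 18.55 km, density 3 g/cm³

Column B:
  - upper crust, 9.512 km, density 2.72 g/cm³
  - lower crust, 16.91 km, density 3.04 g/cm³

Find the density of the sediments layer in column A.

Take the compensation level at the base of the deeper column (depth z_c below the surface of column A) and equate Σ ρ_i t_i down to z_c; mantle fills any gap and the z_c terms cancel.
Column A: 1.723×ρ + 15.78×2.77 + 18.55×3 + (z_c − 36.053)×3.29
Column B: 1.579×0 + 9.512×2.72 + 16.91×3.04 + (z_c − 1.579 − 26.422)×3.29
The z_c×3.29 term appears on both sides and cancels. Collect the known terms of each column as K = Σ(ρt)_known − 3.29 × (depth of known layers): K_A = 99.3606 − 3.29×36.053 = −19.25377; K_B = 77.27904 − 3.29×(1.579 + 26.422) = −14.84425.
Balance: K_A + 1.723×ρ = K_B, so ρ = (K_B − K_A)/1.723 = 4.40952/1.723 = 2.56 g/cm³.

2.56 g/cm³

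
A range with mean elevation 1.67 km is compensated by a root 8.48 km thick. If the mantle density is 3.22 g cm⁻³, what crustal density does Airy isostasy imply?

2.69 g cm⁻³

ρ_c h = (ρ_m − ρ_c) r → ρ_c (h + r) = ρ_m r → ρ_c = ρ_m r / (h + r).
ρ_c = 3.22 × 8.48 km / (1.67 km + 8.48 km) = 2.69 g cm⁻³.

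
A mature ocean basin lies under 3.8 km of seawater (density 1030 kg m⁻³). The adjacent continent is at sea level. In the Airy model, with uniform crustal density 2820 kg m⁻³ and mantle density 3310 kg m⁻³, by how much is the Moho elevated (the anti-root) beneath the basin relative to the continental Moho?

13.9 km

Balancing pressure at the compensation depth: replacing crust with seawater at the top is compensated by replacing crust with mantle at the base: d (ρ_c − ρ_w) = a (ρ_m − ρ_c).
a = d (ρ_c − ρ_w)/(ρ_m − ρ_c) = 3.8 km × 1790/490 = 13.9 km.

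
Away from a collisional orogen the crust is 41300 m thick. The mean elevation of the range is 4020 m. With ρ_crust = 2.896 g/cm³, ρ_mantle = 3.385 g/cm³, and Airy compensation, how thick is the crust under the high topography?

Root depth r = h ρ_c / (ρ_m − ρ_c) = 4020 m × 2.896 / 0.489 = 23810 m.
Total thickness = T + h + r = 41300 m + 4020 m + 23810 m = 69100 m.

69100 m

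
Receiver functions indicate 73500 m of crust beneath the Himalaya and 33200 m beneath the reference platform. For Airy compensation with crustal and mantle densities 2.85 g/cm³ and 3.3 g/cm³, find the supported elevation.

Excess crust Δ = 73500 m − 33200 m = 40300 m, split between elevation h and root r with h + r = Δ.
Airy balance ρ_c h = (ρ_m − ρ_c) r gives r = h ρ_c/(ρ_m − ρ_c), so h (1 + ρ_c/(ρ_m − ρ_c)) = Δ, i.e. h = Δ (ρ_m − ρ_c)/ρ_m.
h = 40300 m × 0.45/3.3 = 5500 m.

5500 m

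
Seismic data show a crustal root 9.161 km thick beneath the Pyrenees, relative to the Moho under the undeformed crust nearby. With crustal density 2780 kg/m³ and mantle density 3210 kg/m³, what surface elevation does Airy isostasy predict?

In Airy isostatic equilibrium: ρ_c h = (ρ_m − ρ_c) r.
h = r (ρ_m − ρ_c) / ρ_c = 9.161 km × (3210 − 2780) / 2780 = 1.42 km.

1.42 km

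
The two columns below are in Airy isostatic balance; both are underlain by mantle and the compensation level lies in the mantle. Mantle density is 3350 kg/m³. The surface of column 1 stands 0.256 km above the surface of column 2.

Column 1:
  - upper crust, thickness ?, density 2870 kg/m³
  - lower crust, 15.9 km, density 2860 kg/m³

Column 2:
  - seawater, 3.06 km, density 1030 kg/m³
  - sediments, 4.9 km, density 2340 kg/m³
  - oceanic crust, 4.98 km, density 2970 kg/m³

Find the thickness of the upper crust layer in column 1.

Take the compensation level at the base of the deeper column (depth z_c below the surface of column 1) and equate Σ ρ_i t_i down to z_c; mantle fills any gap and the z_c terms cancel.
Column 1: x×2870 + 15.9×2860 + (z_c − 15.9 − x)×3350
Column 2: 0.256×0 + 3.06×1030 + 4.9×2340 + 4.98×2970 + (z_c − 0.256 − 12.94)×3350
The z_c×3350 term appears on both sides and cancels. Collect the known terms of each column as K = Σ(ρt)_known − 3350 × (depth of known layers): K_1 = 45474 − 3350×15.9 = −7791; K_2 = 29408.4 − 3350×(0.256 + 12.94) = −14798.2.
Balance: K_1 − x×(3350 − 2870) = K_2, so x = (K_1 − K_2)/(3350 − 2870) = 7007.2/480 = 14.6 km.

14.6 km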